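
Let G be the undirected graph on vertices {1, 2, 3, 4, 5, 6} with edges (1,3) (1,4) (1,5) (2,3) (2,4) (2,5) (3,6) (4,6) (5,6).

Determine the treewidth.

3

A width-3 tree decomposition is:
Bags: B1 = {1, 2, 5, 6}  B2 = {1, 2, 3, 6}  B3 = {1, 2, 4, 6}
Tree: B1–B2, B2–B3
Each bag holds 4 vertices, so the decomposition has width 3, which upper-bounds the treewidth. For the lower bound: the 4 vertex sets {2,5}, {3,6}, {1}, {4} are disjoint, each induces a connected subgraph, and every pair is joined by at least one edge of G. Contracting each set to a single vertex therefore yields K_{4} as a minor, and since treewidth is minor-monotone, tw(G) ≥ tw(K_{4}) = 3. Hence tw(G) = 3 exactly.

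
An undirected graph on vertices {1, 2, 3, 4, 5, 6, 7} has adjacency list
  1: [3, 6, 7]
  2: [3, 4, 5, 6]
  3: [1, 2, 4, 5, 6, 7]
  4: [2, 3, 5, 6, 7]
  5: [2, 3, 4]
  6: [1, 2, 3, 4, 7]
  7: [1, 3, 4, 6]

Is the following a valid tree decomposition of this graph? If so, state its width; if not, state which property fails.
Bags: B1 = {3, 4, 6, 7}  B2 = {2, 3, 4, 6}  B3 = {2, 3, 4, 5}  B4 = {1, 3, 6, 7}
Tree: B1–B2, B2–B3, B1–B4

Checking the three conditions: (i) the bags cover all of {1, 2, 3, 4, 5, 6, 7}; (ii) for each edge, some bag contains both endpoints; (iii) the bags containing any fixed vertex form a subtree. All hold, so the decomposition is valid with width 4 − 1 = 3.

Yes; width 3.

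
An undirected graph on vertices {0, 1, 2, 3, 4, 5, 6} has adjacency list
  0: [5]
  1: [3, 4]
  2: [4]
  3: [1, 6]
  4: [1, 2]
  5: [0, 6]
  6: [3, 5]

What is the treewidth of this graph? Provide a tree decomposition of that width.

Each bag holds 2 vertices, so the decomposition has width 1, which upper-bounds the treewidth. G has an edge, so its treewidth is at least 1. Combining the bounds, tw(G) = 1.

Treewidth 1.
Bags: B1 = {2, 4}  B2 = {1, 4}  B3 = {1, 3}  B4 = {3, 6}  B5 = {5, 6}  B6 = {0, 5}
Tree: B1–B2, B2–B3, B3–B4, B4–B5, B5–B6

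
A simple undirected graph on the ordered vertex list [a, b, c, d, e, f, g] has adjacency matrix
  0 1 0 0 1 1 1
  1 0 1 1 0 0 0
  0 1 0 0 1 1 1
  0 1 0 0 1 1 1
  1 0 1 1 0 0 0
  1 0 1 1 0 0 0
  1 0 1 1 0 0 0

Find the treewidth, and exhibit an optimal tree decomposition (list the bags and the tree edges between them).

Treewidth 3.
One optimal decomposition is:
Bags: B1 = {a, c, d, g}  B2 = {a, b, c, d}  B3 = {a, c, d, e}  B4 = {a, c, d, f}
Tree: B1–B2, B2–B3, B3–B4

The largest bag has 4 vertices, giving width 3; this decomposition certifies tw(G) ≤ 3. For the lower bound: the 4 vertex sets {d,g}, {a,b}, {c}, {e} are disjoint, each induces a connected subgraph, and every pair is joined by at least one edge of G. Contracting each set to a single vertex therefore yields K_{4} as a minor, and since treewidth is minor-monotone, tw(G) ≥ tw(K_{4}) = 3. Therefore the treewidth is 3.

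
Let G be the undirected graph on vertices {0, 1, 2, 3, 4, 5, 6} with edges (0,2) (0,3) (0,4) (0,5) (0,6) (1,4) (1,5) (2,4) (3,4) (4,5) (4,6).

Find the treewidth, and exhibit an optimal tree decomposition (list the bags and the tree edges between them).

Treewidth 2.
Bags: B1 = {0, 4, 6}  B2 = {0, 4, 5}  B3 = {0, 3, 4}  B4 = {0, 2, 4}  B5 = {1, 4, 5}
Tree: B1–B2, B2–B3, B3–B4, B2–B5

Each bag holds 3 vertices, so the decomposition has width 2, which upper-bounds the treewidth. For the lower bound, the 3 vertices {0, 2, 4} are pairwise adjacent, and any tree decomposition puts a clique entirely inside one bag — forcing width ≥ 2. Combining the bounds, tw(G) = 2.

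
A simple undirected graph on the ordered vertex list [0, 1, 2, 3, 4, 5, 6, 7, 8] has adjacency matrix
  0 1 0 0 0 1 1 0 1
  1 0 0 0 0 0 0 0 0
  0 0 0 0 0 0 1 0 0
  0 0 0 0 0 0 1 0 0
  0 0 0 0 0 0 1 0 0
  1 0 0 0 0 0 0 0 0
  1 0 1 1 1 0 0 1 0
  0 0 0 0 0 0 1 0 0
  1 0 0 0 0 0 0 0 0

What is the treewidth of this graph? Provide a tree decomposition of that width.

Every bag has size at most 2, so the width is 2 − 1 = 1 and tw(G) ≤ 1. G has an edge, so its treewidth is at least 1. Therefore the treewidth is 1.

Treewidth 1.
Bags: B1 = {6, 7}  B2 = {3, 6}  B3 = {0, 6}  B4 = {0, 1}  B5 = {4, 6}  B6 = {2, 6}  B7 = {0, 5}  B8 = {0, 8}
Tree: B1–B2, B2–B3, B3–B4, B1–B5, B3–B6, B4–B7, B3–B8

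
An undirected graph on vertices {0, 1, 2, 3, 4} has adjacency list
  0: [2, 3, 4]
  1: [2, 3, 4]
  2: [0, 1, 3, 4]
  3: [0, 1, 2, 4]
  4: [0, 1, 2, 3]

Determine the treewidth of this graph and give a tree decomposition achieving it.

The largest bag has 4 vertices, giving width 3; this decomposition certifies tw(G) ≤ 3. On the other hand G contains the 4-clique {0, 2, 3, 4}. A clique must lie in a single bag of any decomposition, so no decomposition can have width below 3. The upper and lower bounds meet at 3, so that is the treewidth.

Treewidth 3.
One such decomposition:
Bags: B1 = {1, 2, 3, 4}  B2 = {0, 2, 3, 4}
Tree: B1–B2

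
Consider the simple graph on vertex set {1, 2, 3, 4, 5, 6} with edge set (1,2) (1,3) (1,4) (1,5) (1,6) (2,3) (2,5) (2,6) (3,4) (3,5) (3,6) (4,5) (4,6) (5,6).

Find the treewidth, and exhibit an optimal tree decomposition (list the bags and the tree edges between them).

The largest bag has 5 vertices, giving width 4; this decomposition certifies tw(G) ≤ 4. For the lower bound, the 5 vertices {1, 2, 3, 5, 6} are pairwise adjacent, and any tree decomposition puts a clique entirely inside one bag — forcing width ≥ 4. Combining the bounds, tw(G) = 4.

Treewidth 4.
One optimal decomposition is:
Bags: B1 = {1, 3, 4, 5, 6}  B2 = {1, 2, 3, 5, 6}
Tree: B1–B2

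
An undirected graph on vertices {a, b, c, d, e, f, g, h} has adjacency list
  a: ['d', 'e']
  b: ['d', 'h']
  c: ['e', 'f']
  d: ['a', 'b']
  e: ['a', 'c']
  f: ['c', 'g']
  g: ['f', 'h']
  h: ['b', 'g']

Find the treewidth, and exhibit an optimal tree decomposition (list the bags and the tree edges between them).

Each bag holds 3 vertices, so the decomposition has width 2, which upper-bounds the treewidth. The edges c–e–a–d–b–h–g–f–c form a cycle, so G is not a tree and its treewidth is at least 2. Combining the bounds, tw(G) = 2.

Treewidth 2.
Bags: B1 = {a, c, e}  B2 = {a, c, d}  B3 = {b, c, d}  B4 = {b, c, h}  B5 = {c, g, h}  B6 = {c, f, g}
Tree: B1–B2, B2–B3, B3–B4, B4–B5, B5–B6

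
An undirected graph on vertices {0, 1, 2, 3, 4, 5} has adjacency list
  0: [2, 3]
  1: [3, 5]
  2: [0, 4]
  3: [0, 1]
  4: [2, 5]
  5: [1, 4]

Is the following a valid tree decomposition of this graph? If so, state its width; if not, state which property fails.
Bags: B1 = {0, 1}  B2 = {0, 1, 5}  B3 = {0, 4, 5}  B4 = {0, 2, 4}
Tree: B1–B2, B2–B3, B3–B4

No — vertex 3 appears in no bag.

A tree decomposition must satisfy three properties: every vertex lies in some bag; for every edge, both endpoints lie together in some bag; and for every vertex, the bags containing it form a connected subtree. Here vertex 3 appears in no bag, so the decomposition is invalid.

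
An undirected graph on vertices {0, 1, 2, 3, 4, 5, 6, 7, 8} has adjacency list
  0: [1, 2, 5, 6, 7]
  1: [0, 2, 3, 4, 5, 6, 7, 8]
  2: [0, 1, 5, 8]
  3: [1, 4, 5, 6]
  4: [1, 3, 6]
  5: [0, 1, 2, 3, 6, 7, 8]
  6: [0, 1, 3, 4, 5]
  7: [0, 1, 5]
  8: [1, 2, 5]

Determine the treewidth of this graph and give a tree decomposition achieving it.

The largest bag has 4 vertices, giving width 3; this decomposition certifies tw(G) ≤ 3. Conversely, {1, 3, 4, 6} is a clique of size 4, and the vertices of any clique must share a bag in every tree decomposition; so some bag has ≥ 4 vertices and tw(G) ≥ 3. The upper and lower bounds meet at 3, so that is the treewidth.

Treewidth 3.
One such decomposition:
Bags: B1 = {1, 3, 5, 6}  B2 = {0, 1, 5, 6}  B3 = {0, 1, 5, 7}  B4 = {0, 1, 2, 5}  B5 = {1, 3, 4, 6}  B6 = {1, 2, 5, 8}
Tree: B1–B2, B2–B3, B2–B4, B1–B5, B4–B6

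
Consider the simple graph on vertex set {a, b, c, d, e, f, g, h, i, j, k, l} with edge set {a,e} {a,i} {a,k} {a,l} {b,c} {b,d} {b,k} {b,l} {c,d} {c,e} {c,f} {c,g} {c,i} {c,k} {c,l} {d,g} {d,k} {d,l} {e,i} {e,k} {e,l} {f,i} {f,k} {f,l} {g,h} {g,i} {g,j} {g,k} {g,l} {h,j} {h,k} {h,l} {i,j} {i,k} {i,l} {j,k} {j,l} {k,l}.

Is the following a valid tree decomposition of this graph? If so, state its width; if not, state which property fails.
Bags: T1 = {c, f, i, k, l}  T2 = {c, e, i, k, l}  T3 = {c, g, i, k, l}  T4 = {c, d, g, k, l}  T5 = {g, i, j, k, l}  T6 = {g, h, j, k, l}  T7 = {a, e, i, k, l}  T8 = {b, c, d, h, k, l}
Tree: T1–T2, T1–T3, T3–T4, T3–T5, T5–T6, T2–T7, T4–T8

No — bags containing vertex h are not connected in the tree.

A tree decomposition must satisfy three properties: every vertex lies in some bag; for every edge, both endpoints lie together in some bag; and for every vertex, the bags containing it form a connected subtree. Here bags containing vertex h are not connected in the tree, so the decomposition is invalid.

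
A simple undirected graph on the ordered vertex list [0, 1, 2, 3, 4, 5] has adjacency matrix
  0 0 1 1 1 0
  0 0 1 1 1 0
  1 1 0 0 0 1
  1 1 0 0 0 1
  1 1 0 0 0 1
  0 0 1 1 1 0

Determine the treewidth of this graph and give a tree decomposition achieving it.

Treewidth 3.
Bags: B1 = {0, 2, 3, 4}  B2 = {1, 2, 3, 4}  B3 = {2, 3, 4, 5}
Tree: B1–B2, B2–B3

The largest bag has 4 vertices, giving width 3; this decomposition certifies tw(G) ≤ 3. For the lower bound: the 4 vertex sets {0,2}, {1,4}, {3}, {5} are disjoint, each induces a connected subgraph, and every pair is joined by at least one edge of G. Contracting each set to a single vertex therefore yields K_{4} as a minor, and since treewidth is minor-monotone, tw(G) ≥ tw(K_{4}) = 3. Hence tw(G) = 3 exactly.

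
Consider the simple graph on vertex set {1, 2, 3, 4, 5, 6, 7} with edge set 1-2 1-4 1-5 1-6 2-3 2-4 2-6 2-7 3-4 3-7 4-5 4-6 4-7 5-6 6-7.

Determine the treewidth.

3

A width-3 tree decomposition is:
Bags: B1 = {1, 2, 4, 6}  B2 = {1, 4, 5, 6}  B3 = {2, 4, 6, 7}  B4 = {2, 3, 4, 7}
Tree: B1–B2, B1–B3, B3–B4
The largest bag has 4 vertices, giving width 3; this decomposition certifies tw(G) ≤ 3. Conversely, {2, 3, 4, 7} is a clique of size 4, and the vertices of any clique must share a bag in every tree decomposition; so some bag has ≥ 4 vertices and tw(G) ≥ 3. Combining the bounds, tw(G) = 3.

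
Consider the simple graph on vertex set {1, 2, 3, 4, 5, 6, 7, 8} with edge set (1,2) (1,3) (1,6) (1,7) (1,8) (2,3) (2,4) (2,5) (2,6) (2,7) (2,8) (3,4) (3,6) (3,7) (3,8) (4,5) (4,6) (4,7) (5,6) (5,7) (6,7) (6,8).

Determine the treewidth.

4

A width-4 tree decomposition is:
Bags: B1 = {2, 4, 5, 6, 7}  B2 = {2, 3, 4, 6, 7}  B3 = {1, 2, 3, 6, 7}  B4 = {1, 2, 3, 6, 8}
Tree: B1–B2, B2–B3, B3–B4
Each bag holds 5 vertices, so the decomposition has width 4, which upper-bounds the treewidth. On the other hand G contains the 5-clique {1, 2, 3, 6, 8}. A clique must lie in a single bag of any decomposition, so no decomposition can have width below 4. Hence tw(G) = 4 exactly.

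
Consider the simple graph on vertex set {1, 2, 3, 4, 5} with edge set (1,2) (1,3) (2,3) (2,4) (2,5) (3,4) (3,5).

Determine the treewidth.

2

A width-2 tree decomposition is:
Bags: B1 = {1, 2, 3}  B2 = {2, 3, 5}  B3 = {2, 3, 4}
Tree: B1–B2, B1–B3
Each bag holds 3 vertices, so the decomposition has width 2, which upper-bounds the treewidth. For the lower bound, the 3 vertices {1, 2, 3} are pairwise adjacent, and any tree decomposition puts a clique entirely inside one bag — forcing width ≥ 2. Hence tw(G) = 2 exactly.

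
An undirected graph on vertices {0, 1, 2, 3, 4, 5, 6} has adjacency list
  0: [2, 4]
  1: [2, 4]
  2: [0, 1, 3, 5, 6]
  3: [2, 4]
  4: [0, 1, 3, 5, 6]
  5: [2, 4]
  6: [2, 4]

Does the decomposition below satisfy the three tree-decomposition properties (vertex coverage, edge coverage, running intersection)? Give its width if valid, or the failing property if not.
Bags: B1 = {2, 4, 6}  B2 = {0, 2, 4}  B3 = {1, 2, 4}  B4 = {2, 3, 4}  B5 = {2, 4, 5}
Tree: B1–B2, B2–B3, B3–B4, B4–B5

Yes; width 2.

Vertex coverage: the bags together contain {0, 1, 2, 3, 4, 5, 6}, the full vertex set. Edge coverage: each edge of G has both endpoints in at least one bag. Running intersection: for every vertex, the bags containing it form a connected subtree. All three properties hold, so this is a valid tree decomposition of width max|bag| − 1 = 2, and hence tw(G) ≤ 2.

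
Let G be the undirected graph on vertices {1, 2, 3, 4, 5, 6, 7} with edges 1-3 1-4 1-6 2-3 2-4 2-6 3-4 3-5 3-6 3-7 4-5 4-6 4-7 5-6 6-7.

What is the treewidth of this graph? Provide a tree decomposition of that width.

The largest bag has 4 vertices, giving width 3; this decomposition certifies tw(G) ≤ 3. For the lower bound, the 4 vertices {1, 3, 4, 6} are pairwise adjacent, and any tree decomposition puts a clique entirely inside one bag — forcing width ≥ 3. Combining the bounds, tw(G) = 3.

Treewidth 3.
Bags: B1 = {3, 4, 5, 6}  B2 = {3, 4, 6, 7}  B3 = {1, 3, 4, 6}  B4 = {2, 3, 4, 6}
Tree: B1–B2, B1–B3, B3–B4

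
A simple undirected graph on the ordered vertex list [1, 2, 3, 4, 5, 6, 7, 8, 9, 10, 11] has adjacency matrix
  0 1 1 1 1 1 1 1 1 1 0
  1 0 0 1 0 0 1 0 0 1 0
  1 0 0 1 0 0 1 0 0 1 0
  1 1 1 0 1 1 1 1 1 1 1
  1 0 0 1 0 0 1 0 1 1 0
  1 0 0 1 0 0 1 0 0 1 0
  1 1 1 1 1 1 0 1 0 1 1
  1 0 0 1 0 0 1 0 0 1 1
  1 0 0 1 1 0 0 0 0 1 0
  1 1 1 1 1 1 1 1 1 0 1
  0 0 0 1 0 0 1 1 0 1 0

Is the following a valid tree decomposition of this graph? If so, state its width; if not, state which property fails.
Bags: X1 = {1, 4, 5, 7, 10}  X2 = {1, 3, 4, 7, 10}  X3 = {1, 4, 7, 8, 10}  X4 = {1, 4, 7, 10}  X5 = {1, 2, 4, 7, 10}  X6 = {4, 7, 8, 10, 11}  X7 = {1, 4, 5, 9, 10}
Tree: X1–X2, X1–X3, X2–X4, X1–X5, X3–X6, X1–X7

A tree decomposition must satisfy three properties: every vertex lies in some bag; for every edge, both endpoints lie together in some bag; and for every vertex, the bags containing it form a connected subtree. Here vertex 6 appears in no bag, so the decomposition is invalid.

No — vertex 6 appears in no bag.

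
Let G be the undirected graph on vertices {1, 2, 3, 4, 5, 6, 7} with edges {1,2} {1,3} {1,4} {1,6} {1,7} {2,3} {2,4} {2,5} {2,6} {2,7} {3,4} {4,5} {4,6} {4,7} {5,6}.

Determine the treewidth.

3

A width-3 tree decomposition is:
Bags: B1 = {1, 2, 4, 6}  B2 = {1, 2, 4, 7}  B3 = {1, 2, 3, 4}  B4 = {2, 4, 5, 6}
Tree: B1–B2, B1–B3, B1–B4
Every bag has size at most 4, so the width is 4 − 1 = 3 and tw(G) ≤ 3. Conversely, {1, 2, 3, 4} is a clique of size 4, and the vertices of any clique must share a bag in every tree decomposition; so some bag has ≥ 4 vertices and tw(G) ≥ 3. Combining the bounds, tw(G) = 3.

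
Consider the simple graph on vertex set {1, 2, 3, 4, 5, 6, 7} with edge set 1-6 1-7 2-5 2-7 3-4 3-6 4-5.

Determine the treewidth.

2

A width-2 tree decomposition is:
Bags: B1 = {1, 6, 7}  B2 = {2, 6, 7}  B3 = {2, 5, 6}  B4 = {4, 5, 6}  B5 = {3, 4, 6}
Tree: B1–B2, B2–B3, B3–B4, B4–B5
Every bag has size at most 3, so the width is 3 − 1 = 2 and tw(G) ≤ 2. For the lower bound, G contains the cycle 6–1–7–2–5–4–3–6, so G is not a forest; only forests have treewidth ≤ 1, hence tw(G) ≥ 2. Combining the bounds, tw(G) = 2.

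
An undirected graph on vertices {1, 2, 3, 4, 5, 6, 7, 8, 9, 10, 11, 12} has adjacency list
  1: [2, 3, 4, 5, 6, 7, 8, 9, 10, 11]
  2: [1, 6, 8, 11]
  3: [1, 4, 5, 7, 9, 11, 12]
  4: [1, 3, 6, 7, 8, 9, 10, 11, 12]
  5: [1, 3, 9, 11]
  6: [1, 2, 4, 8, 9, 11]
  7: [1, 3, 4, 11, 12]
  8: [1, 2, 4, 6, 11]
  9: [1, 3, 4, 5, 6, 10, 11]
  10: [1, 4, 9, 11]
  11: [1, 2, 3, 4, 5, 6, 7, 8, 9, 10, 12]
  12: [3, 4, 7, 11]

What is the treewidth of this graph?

A width-4 tree decomposition is:
Bags: B1 = {1, 4, 6, 9, 11}  B2 = {1, 3, 4, 9, 11}  B3 = {1, 3, 5, 9, 11}  B4 = {1, 4, 6, 8, 11}  B5 = {1, 3, 4, 7, 11}  B6 = {3, 4, 7, 11, 12}  B7 = {1, 2, 6, 8, 11}  B8 = {1, 4, 9, 10, 11}
Tree: B1–B2, B2–B3, B1–B4, B2–B5, B5–B6, B4–B7, B1–B8
The largest bag has 5 vertices, giving width 4; this decomposition certifies tw(G) ≤ 4. For the lower bound, the 5 vertices {1, 2, 6, 8, 11} are pairwise adjacent, and any tree decomposition puts a clique entirely inside one bag — forcing width ≥ 4. Hence tw(G) = 4 exactly.

4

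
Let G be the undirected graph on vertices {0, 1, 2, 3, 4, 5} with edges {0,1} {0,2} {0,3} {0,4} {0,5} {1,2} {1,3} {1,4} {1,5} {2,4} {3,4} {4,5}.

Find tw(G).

A width-3 tree decomposition is:
Bags: B1 = {0, 1, 2, 4}  B2 = {0, 1, 4, 5}  B3 = {0, 1, 3, 4}
Tree: B1–B2, B1–B3
Each bag holds 4 vertices, so the decomposition has width 3, which upper-bounds the treewidth. For the lower bound, the 4 vertices {0, 1, 2, 4} are pairwise adjacent, and any tree decomposition puts a clique entirely inside one bag — forcing width ≥ 3. Hence tw(G) = 3 exactly.

3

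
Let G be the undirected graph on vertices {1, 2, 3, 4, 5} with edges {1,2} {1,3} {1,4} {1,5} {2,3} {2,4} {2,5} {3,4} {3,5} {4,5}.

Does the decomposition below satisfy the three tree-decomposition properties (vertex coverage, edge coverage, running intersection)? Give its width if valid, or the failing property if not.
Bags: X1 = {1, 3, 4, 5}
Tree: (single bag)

No — vertex 2 appears in no bag.

A tree decomposition must satisfy three properties: every vertex lies in some bag; for every edge, both endpoints lie together in some bag; and for every vertex, the bags containing it form a connected subtree. Here vertex 2 appears in no bag, so the decomposition is invalid.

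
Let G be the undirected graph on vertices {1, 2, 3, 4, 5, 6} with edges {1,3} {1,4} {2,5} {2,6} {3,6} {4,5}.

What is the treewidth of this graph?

A width-2 tree decomposition is:
Bags: B1 = {1, 4, 5}  B2 = {1, 3, 5}  B3 = {3, 5, 6}  B4 = {2, 5, 6}
Tree: B1–B2, B2–B3, B3–B4
Each bag holds 3 vertices, so the decomposition has width 2, which upper-bounds the treewidth. For the lower bound, G contains the cycle 5–4–1–3–6–2–5, so G is not a forest; only forests have treewidth ≤ 1, hence tw(G) ≥ 2. Therefore the treewidth is 2.

2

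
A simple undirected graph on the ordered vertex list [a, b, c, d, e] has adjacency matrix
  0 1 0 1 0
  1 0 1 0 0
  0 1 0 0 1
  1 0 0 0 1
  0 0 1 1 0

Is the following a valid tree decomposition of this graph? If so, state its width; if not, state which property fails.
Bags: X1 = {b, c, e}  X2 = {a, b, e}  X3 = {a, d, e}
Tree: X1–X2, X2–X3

Yes; width 2.

Every vertex of G appears in some bag (union = {a, b, c, d, e}); every edge is covered by a bag; and for each vertex v the set of bags containing v is connected in the bag tree. The decomposition is therefore valid. The largest bag has 3 vertices, so the width is 2.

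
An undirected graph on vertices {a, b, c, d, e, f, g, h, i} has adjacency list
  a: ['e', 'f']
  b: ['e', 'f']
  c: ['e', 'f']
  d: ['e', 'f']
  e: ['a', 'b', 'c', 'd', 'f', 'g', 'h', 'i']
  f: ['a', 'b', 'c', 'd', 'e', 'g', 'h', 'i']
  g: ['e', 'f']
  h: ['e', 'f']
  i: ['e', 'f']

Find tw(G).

2

A width-2 tree decomposition is:
Bags: B1 = {a, e, f}  B2 = {c, e, f}  B3 = {b, e, f}  B4 = {e, f, i}  B5 = {e, f, h}  B6 = {e, f, g}  B7 = {d, e, f}
Tree: B1–B2, B1–B3, B1–B4, B1–B5, B2–B6, B5–B7
Every bag has size at most 3, so the width is 3 − 1 = 2 and tw(G) ≤ 2. For the lower bound, the 3 vertices {d, e, f} are pairwise adjacent, and any tree decomposition puts a clique entirely inside one bag — forcing width ≥ 2. Combining the bounds, tw(G) = 2.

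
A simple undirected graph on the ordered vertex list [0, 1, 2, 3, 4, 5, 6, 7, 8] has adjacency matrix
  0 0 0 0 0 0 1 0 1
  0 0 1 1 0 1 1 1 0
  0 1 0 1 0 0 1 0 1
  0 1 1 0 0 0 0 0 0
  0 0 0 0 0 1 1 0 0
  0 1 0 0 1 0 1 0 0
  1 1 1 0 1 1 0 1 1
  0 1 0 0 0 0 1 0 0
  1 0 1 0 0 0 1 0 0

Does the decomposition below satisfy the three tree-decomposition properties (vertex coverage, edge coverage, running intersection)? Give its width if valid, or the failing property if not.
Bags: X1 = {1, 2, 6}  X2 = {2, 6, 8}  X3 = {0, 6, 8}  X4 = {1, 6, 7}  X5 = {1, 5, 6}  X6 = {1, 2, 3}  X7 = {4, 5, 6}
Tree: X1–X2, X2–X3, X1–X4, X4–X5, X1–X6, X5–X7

Yes; width 2.

Vertex coverage: the bags together contain {0, 1, 2, 3, 4, 5, 6, 7, 8}, the full vertex set. Edge coverage: each edge of G has both endpoints in at least one bag. Running intersection: for every vertex, the bags containing it form a connected subtree. All three properties hold, so this is a valid tree decomposition of width max|bag| − 1 = 2, and hence tw(G) ≤ 2.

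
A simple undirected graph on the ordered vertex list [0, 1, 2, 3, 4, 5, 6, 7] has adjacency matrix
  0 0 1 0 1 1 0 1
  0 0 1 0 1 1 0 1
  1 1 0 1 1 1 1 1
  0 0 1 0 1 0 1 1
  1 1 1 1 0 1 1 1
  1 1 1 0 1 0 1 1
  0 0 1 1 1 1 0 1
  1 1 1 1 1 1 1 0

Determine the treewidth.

4

A width-4 tree decomposition is:
Bags: B1 = {1, 2, 4, 5, 7}  B2 = {2, 4, 5, 6, 7}  B3 = {0, 2, 4, 5, 7}  B4 = {2, 3, 4, 6, 7}
Tree: B1–B2, B2–B3, B2–B4
Every bag has size at most 5, so the width is 5 − 1 = 4 and tw(G) ≤ 4. Conversely, {2, 3, 4, 6, 7} is a clique of size 5, and the vertices of any clique must share a bag in every tree decomposition; so some bag has ≥ 5 vertices and tw(G) ≥ 4. Combining the bounds, tw(G) = 4.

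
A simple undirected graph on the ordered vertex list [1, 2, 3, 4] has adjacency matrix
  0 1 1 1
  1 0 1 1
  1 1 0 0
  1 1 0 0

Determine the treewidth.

2

A width-2 tree decomposition is:
Bags: B1 = {1, 2, 4}  B2 = {1, 2, 3}
Tree: B1–B2
Each bag holds 3 vertices, so the decomposition has width 2, which upper-bounds the treewidth. Conversely, {1, 2, 3} is a clique of size 3, and the vertices of any clique must share a bag in every tree decomposition; so some bag has ≥ 3 vertices and tw(G) ≥ 2. Hence tw(G) = 2 exactly.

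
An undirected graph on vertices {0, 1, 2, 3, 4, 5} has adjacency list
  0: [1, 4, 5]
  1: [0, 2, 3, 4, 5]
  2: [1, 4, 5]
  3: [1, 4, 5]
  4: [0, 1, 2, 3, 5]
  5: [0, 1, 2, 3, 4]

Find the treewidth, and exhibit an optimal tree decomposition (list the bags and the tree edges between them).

The largest bag has 4 vertices, giving width 3; this decomposition certifies tw(G) ≤ 3. For the lower bound, the 4 vertices {0, 1, 4, 5} are pairwise adjacent, and any tree decomposition puts a clique entirely inside one bag — forcing width ≥ 3. Combining the bounds, tw(G) = 3.

Treewidth 3.
Bags: B1 = {1, 3, 4, 5}  B2 = {1, 2, 4, 5}  B3 = {0, 1, 4, 5}
Tree: B1–B2, B1–B3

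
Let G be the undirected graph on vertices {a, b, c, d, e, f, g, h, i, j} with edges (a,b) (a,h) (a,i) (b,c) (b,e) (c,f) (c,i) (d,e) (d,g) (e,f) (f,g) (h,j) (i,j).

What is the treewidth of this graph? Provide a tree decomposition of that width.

Treewidth 2.
One such decomposition:
Bags: B1 = {h, i, j}  B2 = {a, h, i}  B3 = {a, c, i}  B4 = {a, b, c}  B5 = {b, c, f}  B6 = {b, e, f}  B7 = {e, f, g}  B8 = {d, e, g}
Tree: B1–B2, B2–B3, B3–B4, B4–B5, B5–B6, B6–B7, B7–B8

The largest bag has 3 vertices, giving width 2; this decomposition certifies tw(G) ≤ 2. Since j–h–a–i–j is a cycle in G, G is not acyclic. Forests are exactly the graphs of treewidth ≤ 1, so tw(G) ≥ 2. Combining the bounds, tw(G) = 2.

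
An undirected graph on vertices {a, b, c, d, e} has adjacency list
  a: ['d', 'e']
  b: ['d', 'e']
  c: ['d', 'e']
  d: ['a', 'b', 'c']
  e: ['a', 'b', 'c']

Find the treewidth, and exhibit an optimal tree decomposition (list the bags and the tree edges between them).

Treewidth 2.
Bags: B1 = {a, d, e}  B2 = {b, d, e}  B3 = {c, d, e}
Tree: B1–B2, B2–B3

Every bag has size at most 3, so the width is 3 − 1 = 2 and tw(G) ≤ 2. The edges d–a–e–b–d form a cycle, so G is not a tree and its treewidth is at least 2. Hence tw(G) = 2 exactly.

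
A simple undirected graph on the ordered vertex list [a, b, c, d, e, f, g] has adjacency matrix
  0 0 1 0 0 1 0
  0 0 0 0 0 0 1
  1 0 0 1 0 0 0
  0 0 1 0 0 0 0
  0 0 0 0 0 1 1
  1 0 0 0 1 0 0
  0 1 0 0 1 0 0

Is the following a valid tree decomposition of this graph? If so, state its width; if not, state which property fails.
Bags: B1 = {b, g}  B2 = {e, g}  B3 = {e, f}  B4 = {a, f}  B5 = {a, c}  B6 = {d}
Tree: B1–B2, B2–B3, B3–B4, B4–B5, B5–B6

A tree decomposition must satisfy three properties: every vertex lies in some bag; for every edge, both endpoints lie together in some bag; and for every vertex, the bags containing it form a connected subtree. Here edge (c,d) lies in no bag, so the decomposition is invalid.

No — edge (c,d) lies in no bag.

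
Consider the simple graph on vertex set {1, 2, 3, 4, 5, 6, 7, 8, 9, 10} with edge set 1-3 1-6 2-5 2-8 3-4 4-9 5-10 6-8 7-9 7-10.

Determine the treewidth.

2

A width-2 tree decomposition is:
Bags: B1 = {7, 9, 10}  B2 = {4, 9, 10}  B3 = {3, 4, 10}  B4 = {1, 3, 10}  B5 = {1, 6, 10}  B6 = {6, 8, 10}  B7 = {2, 8, 10}  B8 = {2, 5, 10}
Tree: B1–B2, B2–B3, B3–B4, B4–B5, B5–B6, B6–B7, B7–B8
Every bag has size at most 3, so the width is 3 − 1 = 2 and tw(G) ≤ 2. Since 10–7–9–4–3–1–6–8–2–5–10 is a cycle in G, G is not acyclic. Forests are exactly the graphs of treewidth ≤ 1, so tw(G) ≥ 2. The upper and lower bounds meet at 2, so that is the treewidth.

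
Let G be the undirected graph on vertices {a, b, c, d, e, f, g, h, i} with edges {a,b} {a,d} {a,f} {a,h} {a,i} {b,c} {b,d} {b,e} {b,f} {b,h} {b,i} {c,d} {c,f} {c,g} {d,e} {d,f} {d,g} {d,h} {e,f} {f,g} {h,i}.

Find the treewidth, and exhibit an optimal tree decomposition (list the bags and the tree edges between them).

Treewidth 3.
One such decomposition:
Bags: B1 = {b, c, d, f}  B2 = {b, d, e, f}  B3 = {a, b, d, f}  B4 = {a, b, d, h}  B5 = {c, d, f, g}  B6 = {a, b, h, i}
Tree: B1–B2, B2–B3, B3–B4, B1–B5, B4–B6

Each bag holds 4 vertices, so the decomposition has width 3, which upper-bounds the treewidth. Conversely, {a, b, d, h} is a clique of size 4, and the vertices of any clique must share a bag in every tree decomposition; so some bag has ≥ 4 vertices and tw(G) ≥ 3. The upper and lower bounds meet at 3, so that is the treewidth.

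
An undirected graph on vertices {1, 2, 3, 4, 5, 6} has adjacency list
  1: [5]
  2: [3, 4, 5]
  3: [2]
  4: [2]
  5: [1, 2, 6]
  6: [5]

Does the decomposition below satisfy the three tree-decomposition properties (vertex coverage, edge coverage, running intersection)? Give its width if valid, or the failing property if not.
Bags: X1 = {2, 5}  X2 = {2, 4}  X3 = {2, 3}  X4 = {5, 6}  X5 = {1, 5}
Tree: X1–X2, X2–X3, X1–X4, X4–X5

Yes; width 1.

Every vertex of G appears in some bag (union = {1, 2, 3, 4, 5, 6}); every edge is covered by a bag; and for each vertex v the set of bags containing v is connected in the bag tree. The decomposition is therefore valid. The largest bag has 2 vertices, so the width is 1.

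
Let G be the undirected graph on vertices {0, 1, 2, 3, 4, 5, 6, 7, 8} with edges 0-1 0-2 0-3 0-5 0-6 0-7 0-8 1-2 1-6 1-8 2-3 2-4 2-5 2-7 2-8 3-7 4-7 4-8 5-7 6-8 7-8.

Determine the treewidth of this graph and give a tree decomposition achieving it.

Treewidth 3.
One optimal decomposition is:
Bags: B1 = {0, 2, 3, 7}  B2 = {0, 2, 7, 8}  B3 = {0, 2, 5, 7}  B4 = {0, 1, 2, 8}  B5 = {2, 4, 7, 8}  B6 = {0, 1, 6, 8}
Tree: B1–B2, B1–B3, B2–B4, B2–B5, B4–B6

The largest bag has 4 vertices, giving width 3; this decomposition certifies tw(G) ≤ 3. On the other hand G contains the 4-clique {0, 1, 2, 8}. A clique must lie in a single bag of any decomposition, so no decomposition can have width below 3. Combining the bounds, tw(G) = 3.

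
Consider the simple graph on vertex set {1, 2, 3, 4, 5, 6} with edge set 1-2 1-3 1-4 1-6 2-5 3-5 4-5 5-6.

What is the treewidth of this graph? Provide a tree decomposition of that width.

Every bag has size at most 3, so the width is 3 − 1 = 2 and tw(G) ≤ 2. For the lower bound, G contains the cycle 1–2–5–4–1, so G is not a forest; only forests have treewidth ≤ 1, hence tw(G) ≥ 2. The upper and lower bounds meet at 2, so that is the treewidth.

Treewidth 2.
Bags: B1 = {1, 2, 5}  B2 = {1, 4, 5}  B3 = {1, 5, 6}  B4 = {1, 3, 5}
Tree: B1–B2, B2–B3, B3–B4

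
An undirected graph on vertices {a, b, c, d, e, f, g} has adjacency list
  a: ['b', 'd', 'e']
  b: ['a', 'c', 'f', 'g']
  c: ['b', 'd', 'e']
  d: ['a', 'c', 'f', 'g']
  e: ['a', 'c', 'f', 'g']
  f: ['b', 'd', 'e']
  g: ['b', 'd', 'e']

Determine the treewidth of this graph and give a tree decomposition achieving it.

Each bag holds 4 vertices, so the decomposition has width 3, which upper-bounds the treewidth. For the lower bound: the 4 vertex sets {b,c}, {d,g}, {e}, {a} are disjoint, each induces a connected subgraph, and every pair is joined by at least one edge of G. Contracting each set to a single vertex therefore yields K_{4} as a minor, and since treewidth is minor-monotone, tw(G) ≥ tw(K_{4}) = 3. Therefore the treewidth is 3.

Treewidth 3.
Bags: B1 = {b, c, d, e}  B2 = {b, d, e, g}  B3 = {a, b, d, e}  B4 = {b, d, e, f}
Tree: B1–B2, B2–B3, B3–B4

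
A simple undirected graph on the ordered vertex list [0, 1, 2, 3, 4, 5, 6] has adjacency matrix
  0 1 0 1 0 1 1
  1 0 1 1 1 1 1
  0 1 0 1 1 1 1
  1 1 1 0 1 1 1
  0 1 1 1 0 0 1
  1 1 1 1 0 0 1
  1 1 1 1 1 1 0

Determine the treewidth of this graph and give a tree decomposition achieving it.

Each bag holds 5 vertices, so the decomposition has width 4, which upper-bounds the treewidth. For the lower bound, the 5 vertices {0, 1, 3, 5, 6} are pairwise adjacent, and any tree decomposition puts a clique entirely inside one bag — forcing width ≥ 4. Combining the bounds, tw(G) = 4.

Treewidth 4.
Bags: B1 = {1, 2, 3, 4, 6}  B2 = {1, 2, 3, 5, 6}  B3 = {0, 1, 3, 5, 6}
Tree: B1–B2, B2–B3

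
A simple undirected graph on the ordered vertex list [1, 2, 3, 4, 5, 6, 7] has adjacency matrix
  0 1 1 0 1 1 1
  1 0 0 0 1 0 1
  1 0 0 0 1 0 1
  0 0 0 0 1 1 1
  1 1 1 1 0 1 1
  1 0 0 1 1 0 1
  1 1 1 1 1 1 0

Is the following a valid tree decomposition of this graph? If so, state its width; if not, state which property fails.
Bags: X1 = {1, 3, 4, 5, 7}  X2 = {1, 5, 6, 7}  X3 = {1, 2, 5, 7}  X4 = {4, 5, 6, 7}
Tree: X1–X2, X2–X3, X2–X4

No — bags containing vertex 4 are not connected in the tree.

A tree decomposition must satisfy three properties: every vertex lies in some bag; for every edge, both endpoints lie together in some bag; and for every vertex, the bags containing it form a connected subtree. Here bags containing vertex 4 are not connected in the tree, so the decomposition is invalid.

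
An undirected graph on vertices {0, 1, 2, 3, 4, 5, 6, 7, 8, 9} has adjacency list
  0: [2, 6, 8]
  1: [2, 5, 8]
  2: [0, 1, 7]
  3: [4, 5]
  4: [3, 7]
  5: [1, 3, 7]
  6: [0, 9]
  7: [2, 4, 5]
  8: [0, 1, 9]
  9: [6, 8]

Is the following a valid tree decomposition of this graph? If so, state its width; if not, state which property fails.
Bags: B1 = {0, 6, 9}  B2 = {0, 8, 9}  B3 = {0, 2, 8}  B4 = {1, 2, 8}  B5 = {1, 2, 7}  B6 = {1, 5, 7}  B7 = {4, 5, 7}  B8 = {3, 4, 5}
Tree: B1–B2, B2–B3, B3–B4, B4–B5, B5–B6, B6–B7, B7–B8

Checking the three conditions: (i) the bags cover all of {0, 1, 2, 3, 4, 5, 6, 7, 8, 9}; (ii) for each edge, some bag contains both endpoints; (iii) the bags containing any fixed vertex form a subtree. All hold, so the decomposition is valid with width 3 − 1 = 2.

Yes; width 2.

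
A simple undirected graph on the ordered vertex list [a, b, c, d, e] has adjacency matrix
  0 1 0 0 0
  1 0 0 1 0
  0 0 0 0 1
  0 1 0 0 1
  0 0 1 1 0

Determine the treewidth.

A width-1 tree decomposition is:
Bags: B1 = {d, e}  B2 = {c, e}  B3 = {b, d}  B4 = {a, b}
Tree: B1–B2, B1–B3, B3–B4
Each bag holds 2 vertices, so the decomposition has width 1, which upper-bounds the treewidth. G has an edge, so its treewidth is at least 1. The upper and lower bounds meet at 1, so that is the treewidth.

1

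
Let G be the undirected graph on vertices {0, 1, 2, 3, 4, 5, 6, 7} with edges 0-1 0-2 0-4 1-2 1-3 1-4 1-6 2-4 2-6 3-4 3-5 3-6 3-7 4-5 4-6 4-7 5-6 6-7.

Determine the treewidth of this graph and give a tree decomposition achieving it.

Treewidth 3.
One optimal decomposition is:
Bags: B1 = {1, 3, 4, 6}  B2 = {3, 4, 6, 7}  B3 = {1, 2, 4, 6}  B4 = {3, 4, 5, 6}  B5 = {0, 1, 2, 4}
Tree: B1–B2, B1–B3, B2–B4, B3–B5

Each bag holds 4 vertices, so the decomposition has width 3, which upper-bounds the treewidth. On the other hand G contains the 4-clique {0, 1, 2, 4}. A clique must lie in a single bag of any decomposition, so no decomposition can have width below 3. Combining the bounds, tw(G) = 3.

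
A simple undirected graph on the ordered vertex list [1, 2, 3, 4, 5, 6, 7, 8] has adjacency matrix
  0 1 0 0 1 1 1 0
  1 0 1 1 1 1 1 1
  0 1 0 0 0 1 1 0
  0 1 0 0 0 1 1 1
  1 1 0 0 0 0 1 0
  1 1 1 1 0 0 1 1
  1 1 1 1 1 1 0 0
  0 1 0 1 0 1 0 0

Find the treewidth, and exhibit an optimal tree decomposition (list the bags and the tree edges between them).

Treewidth 3.
One such decomposition:
Bags: B1 = {2, 4, 6, 7}  B2 = {2, 4, 6, 8}  B3 = {1, 2, 6, 7}  B4 = {1, 2, 5, 7}  B5 = {2, 3, 6, 7}
Tree: B1–B2, B1–B3, B3–B4, B3–B5

The largest bag has 4 vertices, giving width 3; this decomposition certifies tw(G) ≤ 3. Conversely, {1, 2, 5, 7} is a clique of size 4, and the vertices of any clique must share a bag in every tree decomposition; so some bag has ≥ 4 vertices and tw(G) ≥ 3. Combining the bounds, tw(G) = 3.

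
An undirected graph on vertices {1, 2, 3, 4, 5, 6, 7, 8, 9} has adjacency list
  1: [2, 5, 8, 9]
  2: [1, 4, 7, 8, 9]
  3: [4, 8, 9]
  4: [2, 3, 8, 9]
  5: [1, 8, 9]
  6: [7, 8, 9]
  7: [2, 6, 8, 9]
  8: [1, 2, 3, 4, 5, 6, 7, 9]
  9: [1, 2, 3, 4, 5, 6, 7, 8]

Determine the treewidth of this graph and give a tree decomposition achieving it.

Treewidth 3.
One such decomposition:
Bags: B1 = {2, 4, 8, 9}  B2 = {3, 4, 8, 9}  B3 = {2, 7, 8, 9}  B4 = {1, 2, 8, 9}  B5 = {1, 5, 8, 9}  B6 = {6, 7, 8, 9}
Tree: B1–B2, B1–B3, B3–B4, B4–B5, B3–B6

Every bag has size at most 4, so the width is 4 − 1 = 3 and tw(G) ≤ 3. On the other hand G contains the 4-clique {1, 2, 8, 9}. A clique must lie in a single bag of any decomposition, so no decomposition can have width below 3. Therefore the treewidth is 3.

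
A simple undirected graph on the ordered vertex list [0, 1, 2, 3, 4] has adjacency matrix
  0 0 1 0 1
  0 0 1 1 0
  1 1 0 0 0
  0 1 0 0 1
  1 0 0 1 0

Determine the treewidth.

A width-2 tree decomposition is:
Bags: B1 = {0, 1, 2}  B2 = {0, 1, 3}  B3 = {0, 3, 4}
Tree: B1–B2, B2–B3
The largest bag has 3 vertices, giving width 2; this decomposition certifies tw(G) ≤ 2. For the lower bound, G contains the cycle 0–2–1–3–4–0, so G is not a forest; only forests have treewidth ≤ 1, hence tw(G) ≥ 2. The upper and lower bounds meet at 2, so that is the treewidth.

2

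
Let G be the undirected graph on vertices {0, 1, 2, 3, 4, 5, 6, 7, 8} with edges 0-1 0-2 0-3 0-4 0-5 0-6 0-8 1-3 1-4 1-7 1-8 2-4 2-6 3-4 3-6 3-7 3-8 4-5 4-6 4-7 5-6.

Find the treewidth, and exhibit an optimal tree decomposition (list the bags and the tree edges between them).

Treewidth 3.
Bags: B1 = {0, 1, 3, 4}  B2 = {0, 3, 4, 6}  B3 = {0, 1, 3, 8}  B4 = {1, 3, 4, 7}  B5 = {0, 2, 4, 6}  B6 = {0, 4, 5, 6}
Tree: B1–B2, B1–B3, B1–B4, B2–B5, B2–B6

The largest bag has 4 vertices, giving width 3; this decomposition certifies tw(G) ≤ 3. For the lower bound, the 4 vertices {0, 1, 3, 8} are pairwise adjacent, and any tree decomposition puts a clique entirely inside one bag — forcing width ≥ 3. Combining the bounds, tw(G) = 3.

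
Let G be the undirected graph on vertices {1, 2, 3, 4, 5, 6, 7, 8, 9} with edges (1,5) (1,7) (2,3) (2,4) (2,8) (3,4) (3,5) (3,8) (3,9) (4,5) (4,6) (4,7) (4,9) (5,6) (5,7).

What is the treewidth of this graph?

2

A width-2 tree decomposition is:
Bags: B1 = {4, 5, 6}  B2 = {4, 5, 7}  B3 = {3, 4, 5}  B4 = {2, 3, 4}  B5 = {2, 3, 8}  B6 = {3, 4, 9}  B7 = {1, 5, 7}
Tree: B1–B2, B1–B3, B3–B4, B4–B5, B3–B6, B2–B7
Every bag has size at most 3, so the width is 3 − 1 = 2 and tw(G) ≤ 2. On the other hand G contains the 3-clique {2, 3, 8}. A clique must lie in a single bag of any decomposition, so no decomposition can have width below 2. Therefore the treewidth is 2.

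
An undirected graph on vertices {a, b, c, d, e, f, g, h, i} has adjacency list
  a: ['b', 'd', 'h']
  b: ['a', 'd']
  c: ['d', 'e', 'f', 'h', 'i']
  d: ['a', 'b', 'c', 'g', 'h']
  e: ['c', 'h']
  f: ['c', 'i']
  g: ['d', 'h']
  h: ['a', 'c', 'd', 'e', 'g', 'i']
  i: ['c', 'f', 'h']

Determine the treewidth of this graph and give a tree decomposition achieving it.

Every bag has size at most 3, so the width is 3 − 1 = 2 and tw(G) ≤ 2. On the other hand G contains the 3-clique {d, g, h}. A clique must lie in a single bag of any decomposition, so no decomposition can have width below 2. Hence tw(G) = 2 exactly.

Treewidth 2.
One such decomposition:
Bags: B1 = {c, h, i}  B2 = {c, f, i}  B3 = {c, d, h}  B4 = {a, d, h}  B5 = {c, e, h}  B6 = {a, b, d}  B7 = {d, g, h}
Tree: B1–B2, B1–B3, B3–B4, B1–B5, B4–B6, B3–B7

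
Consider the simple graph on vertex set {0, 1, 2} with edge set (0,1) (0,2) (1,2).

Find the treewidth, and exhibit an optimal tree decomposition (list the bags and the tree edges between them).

Treewidth 2.
Bags: B1 = {0, 1, 2}
Tree: (single bag)

A single bag containing all 3 vertices is trivially a valid decomposition of width 2. For the lower bound, the 3 vertices {0, 1, 2} are pairwise adjacent, and any tree decomposition puts a clique entirely inside one bag — forcing width ≥ 2. The upper and lower bounds meet at 2, so that is the treewidth.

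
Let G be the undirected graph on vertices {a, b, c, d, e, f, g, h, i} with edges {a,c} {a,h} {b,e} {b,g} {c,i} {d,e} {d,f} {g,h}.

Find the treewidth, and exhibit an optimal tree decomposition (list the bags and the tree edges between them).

Treewidth 1.
One optimal decomposition is:
Bags: B1 = {c, i}  B2 = {a, c}  B3 = {a, h}  B4 = {g, h}  B5 = {b, g}  B6 = {b, e}  B7 = {d, e}  B8 = {d, f}
Tree: B1–B2, B2–B3, B3–B4, B4–B5, B5–B6, B6–B7, B7–B8

Every bag has size at most 2, so the width is 2 − 1 = 1 and tw(G) ≤ 1. G has an edge, so its treewidth is at least 1. Combining the bounds, tw(G) = 1.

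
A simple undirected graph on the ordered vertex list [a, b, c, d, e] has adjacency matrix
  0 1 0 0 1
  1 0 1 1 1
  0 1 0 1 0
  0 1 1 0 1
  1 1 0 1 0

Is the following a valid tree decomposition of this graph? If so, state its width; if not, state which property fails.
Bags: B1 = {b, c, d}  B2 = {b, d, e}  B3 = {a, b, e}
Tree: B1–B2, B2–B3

Vertex coverage: the bags together contain {a, b, c, d, e}, the full vertex set. Edge coverage: each edge of G has both endpoints in at least one bag. Running intersection: for every vertex, the bags containing it form a connected subtree. All three properties hold, so this is a valid tree decomposition of width max|bag| − 1 = 2, and hence tw(G) ≤ 2.

Yes; width 2.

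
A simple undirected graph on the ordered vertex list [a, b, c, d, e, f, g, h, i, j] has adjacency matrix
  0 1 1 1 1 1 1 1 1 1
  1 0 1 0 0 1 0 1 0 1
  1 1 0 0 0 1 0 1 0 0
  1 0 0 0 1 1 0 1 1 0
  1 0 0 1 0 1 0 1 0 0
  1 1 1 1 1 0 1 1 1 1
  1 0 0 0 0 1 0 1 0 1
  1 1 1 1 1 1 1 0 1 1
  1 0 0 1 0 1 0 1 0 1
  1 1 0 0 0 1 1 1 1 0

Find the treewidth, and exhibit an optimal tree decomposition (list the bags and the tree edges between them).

Every bag has size at most 5, so the width is 5 − 1 = 4 and tw(G) ≤ 4. Conversely, {a, d, e, f, h} is a clique of size 5, and the vertices of any clique must share a bag in every tree decomposition; so some bag has ≥ 5 vertices and tw(G) ≥ 4. Therefore the treewidth is 4.

Treewidth 4.
One optimal decomposition is:
Bags: B1 = {a, b, c, f, h}  B2 = {a, b, f, h, j}  B3 = {a, f, g, h, j}  B4 = {a, f, h, i, j}  B5 = {a, d, f, h, i}  B6 = {a, d, e, f, h}
Tree: B1–B2, B2–B3, B3–B4, B4–B5, B5–B6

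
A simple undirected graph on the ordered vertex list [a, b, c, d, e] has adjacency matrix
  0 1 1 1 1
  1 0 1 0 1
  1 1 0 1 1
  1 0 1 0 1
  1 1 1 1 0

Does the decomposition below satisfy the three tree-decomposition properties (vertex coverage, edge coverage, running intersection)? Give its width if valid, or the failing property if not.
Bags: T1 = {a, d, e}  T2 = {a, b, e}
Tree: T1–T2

A tree decomposition must satisfy three properties: every vertex lies in some bag; for every edge, both endpoints lie together in some bag; and for every vertex, the bags containing it form a connected subtree. Here vertex c appears in no bag, so the decomposition is invalid.

No — vertex c appears in no bag.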